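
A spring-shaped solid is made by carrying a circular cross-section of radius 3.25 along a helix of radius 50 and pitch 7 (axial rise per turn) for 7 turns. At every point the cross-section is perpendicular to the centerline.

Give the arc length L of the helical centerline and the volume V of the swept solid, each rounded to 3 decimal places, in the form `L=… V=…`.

L=2199.661 V=72991.500

2πR = 2π·50 = 314.159265
per-turn = √(314.159265² + 7²) = √(98696.0440 + 49) = √98745.0440 = 314.237242
L = 7 × 314.237242 = 2199.660691
V = π·3.25² × L = 33.183072 × 2199.660691 = 72991.499980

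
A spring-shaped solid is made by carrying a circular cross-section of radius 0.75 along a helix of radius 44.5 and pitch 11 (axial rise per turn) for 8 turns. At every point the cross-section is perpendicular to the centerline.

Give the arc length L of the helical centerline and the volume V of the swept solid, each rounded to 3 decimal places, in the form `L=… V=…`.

L=2238.544 V=3955.834

2πR = 2π·44.5 = 279.601746
per-turn = √(279.601746² + 11²) = √(78177.1365 + 121) = √78298.1365 = 279.818042
L = 8 × 279.818042 = 2238.544334
V = π·0.75² × L = 1.767146 × 2238.544334 = 3955.834369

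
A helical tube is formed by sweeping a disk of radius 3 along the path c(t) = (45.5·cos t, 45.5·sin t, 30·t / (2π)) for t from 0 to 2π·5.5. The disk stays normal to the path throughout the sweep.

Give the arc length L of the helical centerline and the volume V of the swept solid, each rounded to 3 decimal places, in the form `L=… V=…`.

2πR = 2π·45.5 = 285.884931
per-turn = √(285.884931² + 30²) = √(81730.1940 + 900) = √82630.1940 = 287.454682
L = 5.5 × 287.454682 = 1581.000749
V = π·3² × L = 28.274334 × 1581.000749 = 44701.743059

L=1581.001 V=44701.743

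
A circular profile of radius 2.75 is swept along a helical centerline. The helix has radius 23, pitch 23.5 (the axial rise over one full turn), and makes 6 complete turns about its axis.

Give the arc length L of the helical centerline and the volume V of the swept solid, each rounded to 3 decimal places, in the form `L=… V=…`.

L=878.469 V=20870.928

2πR = 2π·23 = 144.513262
per-turn = √(144.513262² + 23.5²) = √(20884.0829 + 552.25) = √21436.3329 = 146.411519
L = 6 × 146.411519 = 878.469114
V = π·2.75² × L = 23.758294 × 878.469114 = 20870.927877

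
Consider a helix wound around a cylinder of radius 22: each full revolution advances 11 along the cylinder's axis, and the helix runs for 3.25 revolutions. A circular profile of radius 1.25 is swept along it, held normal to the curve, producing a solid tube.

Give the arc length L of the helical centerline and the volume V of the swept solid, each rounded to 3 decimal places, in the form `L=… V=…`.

L=450.668 V=2212.211

2πR = 2π·22 = 138.230077
per-turn = √(138.230077² + 11²) = √(19107.5541 + 121) = √19228.5541 = 138.667062
L = 3.25 × 138.667062 = 450.667952
V = π·1.25² × L = 4.908739 × 450.667952 = 2212.211136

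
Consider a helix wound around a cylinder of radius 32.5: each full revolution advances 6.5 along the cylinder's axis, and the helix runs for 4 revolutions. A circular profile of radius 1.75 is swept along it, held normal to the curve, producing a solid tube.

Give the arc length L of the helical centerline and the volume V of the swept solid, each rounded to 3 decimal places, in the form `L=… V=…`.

L=817.228 V=7862.653

2πR = 2π·32.5 = 204.203522
per-turn = √(204.203522² + 6.5²) = √(41699.0786 + 42.25) = √41741.3286 = 204.306947
L = 4 × 204.306947 = 817.227788
V = π·1.75² × L = 9.621128 × 817.227788 = 7862.652746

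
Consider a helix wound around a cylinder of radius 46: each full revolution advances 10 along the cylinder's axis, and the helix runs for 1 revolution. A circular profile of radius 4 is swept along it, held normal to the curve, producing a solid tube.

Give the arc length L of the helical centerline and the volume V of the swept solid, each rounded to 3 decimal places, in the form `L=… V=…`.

L=289.199 V=14536.751

2πR = 2π·46 = 289.026524
per-turn = √(289.026524² + 10²) = √(83536.3317 + 100) = √83636.3317 = 289.199467
L = 1 × 289.199467 = 289.199467
V = π·4² × L = 50.265482 × 289.199467 = 14536.750730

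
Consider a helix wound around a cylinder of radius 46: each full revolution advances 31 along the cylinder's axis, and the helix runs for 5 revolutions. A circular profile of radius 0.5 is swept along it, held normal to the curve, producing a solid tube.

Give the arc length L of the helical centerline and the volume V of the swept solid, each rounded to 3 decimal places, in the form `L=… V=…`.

L=1453.421 V=1141.514

2πR = 2π·46 = 289.026524
per-turn = √(289.026524² + 31²) = √(83536.3317 + 961) = √84497.3317 = 290.684247
L = 5 × 290.684247 = 1453.421237
V = π·0.5² × L = 0.785398 × 1453.421237 = 1141.514370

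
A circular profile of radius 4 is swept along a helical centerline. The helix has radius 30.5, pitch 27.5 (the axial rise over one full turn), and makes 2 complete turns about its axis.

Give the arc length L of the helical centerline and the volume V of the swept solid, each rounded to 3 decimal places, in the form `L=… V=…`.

2πR = 2π·30.5 = 191.637152
per-turn = √(191.637152² + 27.5²) = √(36724.7980 + 756.25) = √37481.0480 = 193.600227
L = 2 × 193.600227 = 387.200454
V = π·4² × L = 50.265482 × 387.200454 = 19462.817649

L=387.200 V=19462.818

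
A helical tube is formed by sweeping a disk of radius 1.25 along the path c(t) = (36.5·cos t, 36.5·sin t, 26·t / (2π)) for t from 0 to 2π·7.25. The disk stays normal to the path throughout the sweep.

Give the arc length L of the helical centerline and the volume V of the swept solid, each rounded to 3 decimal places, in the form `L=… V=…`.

2πR = 2π·36.5 = 229.336264
per-turn = √(229.336264² + 26²) = √(52595.1219 + 676) = √53271.1219 = 230.805377
L = 7.25 × 230.805377 = 1673.338980
V = π·1.25² × L = 4.908739 × 1673.338980 = 8213.983511

L=1673.339 V=8213.984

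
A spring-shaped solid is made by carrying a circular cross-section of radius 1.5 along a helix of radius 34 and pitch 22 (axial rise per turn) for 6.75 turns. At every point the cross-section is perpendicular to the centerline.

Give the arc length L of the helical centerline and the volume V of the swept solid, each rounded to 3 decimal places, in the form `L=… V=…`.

2πR = 2π·34 = 213.628300
per-turn = √(213.628300² + 22²) = √(45637.0508 + 484) = √46121.0508 = 214.758122
L = 6.75 × 214.758122 = 1449.617320
V = π·1.5² × L = 7.068583 × 1449.617320 = 10246.741028

L=1449.617 V=10246.741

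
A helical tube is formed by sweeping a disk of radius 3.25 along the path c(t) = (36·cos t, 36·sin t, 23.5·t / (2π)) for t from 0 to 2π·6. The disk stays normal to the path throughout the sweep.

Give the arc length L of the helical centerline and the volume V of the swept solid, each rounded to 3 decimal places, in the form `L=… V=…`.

2πR = 2π·36 = 226.194671
per-turn = √(226.194671² + 23.5²) = √(51164.0292 + 552.25) = √51716.2792 = 227.412135
L = 6 × 227.412135 = 1364.472811
V = π·3.25² × L = 33.183072 × 1364.472811 = 45277.400078

L=1364.473 V=45277.400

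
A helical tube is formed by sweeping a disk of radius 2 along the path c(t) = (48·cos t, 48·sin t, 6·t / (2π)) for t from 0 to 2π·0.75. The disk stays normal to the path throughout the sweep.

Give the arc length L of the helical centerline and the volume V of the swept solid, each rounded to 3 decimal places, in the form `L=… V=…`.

2πR = 2π·48 = 301.592895
per-turn = √(301.592895² + 6²) = √(90958.2742 + 36) = √90994.2742 = 301.652572
L = 0.75 × 301.652572 = 226.239429
V = π·2² × L = 12.566371 × 226.239429 = 2843.008512

L=226.239 V=2843.009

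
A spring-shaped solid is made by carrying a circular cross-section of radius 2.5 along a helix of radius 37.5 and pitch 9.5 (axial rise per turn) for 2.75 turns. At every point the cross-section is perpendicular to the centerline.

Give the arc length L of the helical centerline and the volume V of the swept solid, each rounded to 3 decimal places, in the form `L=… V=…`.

L=648.480 V=12732.874

2πR = 2π·37.5 = 235.619449
per-turn = √(235.619449² + 9.5²) = √(55516.5248 + 90.25) = √55606.7748 = 235.810888
L = 2.75 × 235.810888 = 648.479941
V = π·2.5² × L = 19.634954 × 648.479941 = 12732.873870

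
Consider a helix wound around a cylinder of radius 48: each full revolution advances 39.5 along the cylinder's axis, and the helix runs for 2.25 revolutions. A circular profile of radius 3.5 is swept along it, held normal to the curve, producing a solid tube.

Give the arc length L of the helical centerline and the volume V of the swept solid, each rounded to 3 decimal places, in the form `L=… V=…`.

L=684.379 V=26338.002

2πR = 2π·48 = 301.592895
per-turn = √(301.592895² + 39.5²) = √(90958.2742 + 1560.25) = √92518.5242 = 304.168579
L = 2.25 × 304.168579 = 684.379302
V = π·3.5² × L = 38.484510 × 684.379302 = 26338.002084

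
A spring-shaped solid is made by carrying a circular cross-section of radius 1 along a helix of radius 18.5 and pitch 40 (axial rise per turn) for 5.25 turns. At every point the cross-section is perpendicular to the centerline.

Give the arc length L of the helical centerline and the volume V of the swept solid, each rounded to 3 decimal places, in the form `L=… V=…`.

2πR = 2π·18.5 = 116.238928
per-turn = √(116.238928² + 40²) = √(13511.4884 + 1600) = √15111.4884 = 122.928794
L = 5.25 × 122.928794 = 645.376169
V = π·1² × L = 3.141593 × 645.376169 = 2027.509032

L=645.376 V=2027.509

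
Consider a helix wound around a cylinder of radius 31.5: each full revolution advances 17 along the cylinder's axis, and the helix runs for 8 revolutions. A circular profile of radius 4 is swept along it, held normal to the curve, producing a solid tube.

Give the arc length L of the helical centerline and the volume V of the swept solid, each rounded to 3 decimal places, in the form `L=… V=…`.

2πR = 2π·31.5 = 197.920337
per-turn = √(197.920337² + 17²) = √(39172.4599 + 289) = √39461.4599 = 198.649087
L = 8 × 198.649087 = 1589.192698
V = π·4² × L = 50.265482 × 1589.192698 = 79881.537686

L=1589.193 V=79881.538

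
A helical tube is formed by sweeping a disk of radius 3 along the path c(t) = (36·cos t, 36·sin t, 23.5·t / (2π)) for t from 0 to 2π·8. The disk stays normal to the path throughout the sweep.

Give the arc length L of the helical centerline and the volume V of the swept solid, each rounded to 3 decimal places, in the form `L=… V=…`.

L=1819.297 V=51439.413

2πR = 2π·36 = 226.194671
per-turn = √(226.194671² + 23.5²) = √(51164.0292 + 552.25) = √51716.2792 = 227.412135
L = 8 × 227.412135 = 1819.297081
V = π·3² × L = 28.274334 × 1819.297081 = 51439.413106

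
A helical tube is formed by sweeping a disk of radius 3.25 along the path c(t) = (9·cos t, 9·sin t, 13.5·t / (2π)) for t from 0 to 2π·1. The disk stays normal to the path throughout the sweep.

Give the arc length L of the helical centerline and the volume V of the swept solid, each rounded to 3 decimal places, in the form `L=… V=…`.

L=58.138 V=1929.190

2πR = 2π·9 = 56.548668
per-turn = √(56.548668² + 13.5²) = √(3197.7518 + 182.25) = √3380.0018 = 58.137783
L = 1 × 58.137783 = 58.137783
V = π·3.25² × L = 33.183072 × 58.137783 = 1929.190267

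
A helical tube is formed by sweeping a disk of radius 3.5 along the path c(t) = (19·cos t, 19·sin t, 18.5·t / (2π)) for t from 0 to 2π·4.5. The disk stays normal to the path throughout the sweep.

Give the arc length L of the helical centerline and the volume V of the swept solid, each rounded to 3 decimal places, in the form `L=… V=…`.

L=543.625 V=20921.125

2πR = 2π·19 = 119.380521
per-turn = √(119.380521² + 18.5²) = √(14251.7088 + 342.25) = √14593.9588 = 120.805458
L = 4.5 × 120.805458 = 543.624562
V = π·3.5² × L = 38.484510 × 543.624562 = 20921.124910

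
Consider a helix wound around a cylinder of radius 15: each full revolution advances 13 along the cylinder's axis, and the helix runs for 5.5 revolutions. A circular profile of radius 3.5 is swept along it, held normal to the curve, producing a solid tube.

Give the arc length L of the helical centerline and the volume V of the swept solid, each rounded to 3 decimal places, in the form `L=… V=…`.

L=523.271 V=20137.817

2πR = 2π·15 = 94.247780
per-turn = √(94.247780² + 13²) = √(8882.6440 + 169) = √9051.6440 = 95.140128
L = 5.5 × 95.140128 = 523.270704
V = π·3.5² × L = 38.484510 × 523.270704 = 20137.816650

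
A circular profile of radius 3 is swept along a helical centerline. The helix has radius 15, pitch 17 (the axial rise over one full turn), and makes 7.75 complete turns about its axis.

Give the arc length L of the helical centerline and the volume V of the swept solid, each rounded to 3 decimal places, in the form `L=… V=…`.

2πR = 2π·15 = 94.247780
per-turn = √(94.247780² + 17²) = √(8882.6440 + 289) = √9171.6440 = 95.768700
L = 7.75 × 95.768700 = 742.207427
V = π·3² × L = 28.274334 × 742.207427 = 20985.420614

L=742.207 V=20985.421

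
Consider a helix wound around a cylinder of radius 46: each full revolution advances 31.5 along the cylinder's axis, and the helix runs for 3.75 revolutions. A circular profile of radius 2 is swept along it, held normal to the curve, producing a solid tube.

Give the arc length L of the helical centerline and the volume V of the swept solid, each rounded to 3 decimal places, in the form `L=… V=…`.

L=1090.267 V=13700.705

2πR = 2π·46 = 289.026524
per-turn = √(289.026524² + 31.5²) = √(83536.3317 + 992.25) = √84528.5817 = 290.737995
L = 3.75 × 290.737995 = 1090.267481
V = π·2² × L = 12.566371 × 1090.267481 = 13700.705231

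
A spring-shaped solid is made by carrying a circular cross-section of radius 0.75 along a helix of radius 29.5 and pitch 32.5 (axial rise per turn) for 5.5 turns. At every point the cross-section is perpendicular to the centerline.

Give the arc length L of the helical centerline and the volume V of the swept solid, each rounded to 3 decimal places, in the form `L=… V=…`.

L=1034.999 V=1828.995

2πR = 2π·29.5 = 185.353967
per-turn = √(185.353967² + 32.5²) = √(34356.0929 + 1056.25) = √35412.3429 = 188.181675
L = 5.5 × 188.181675 = 1034.999214
V = π·0.75² × L = 1.767146 × 1034.999214 = 1828.994584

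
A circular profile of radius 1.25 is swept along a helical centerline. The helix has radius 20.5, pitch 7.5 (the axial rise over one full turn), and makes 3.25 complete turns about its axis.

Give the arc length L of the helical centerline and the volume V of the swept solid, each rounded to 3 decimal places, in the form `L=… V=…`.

L=419.326 V=2058.363

2πR = 2π·20.5 = 128.805299
per-turn = √(128.805299² + 7.5²) = √(16590.8050 + 56.25) = √16647.0550 = 129.023467
L = 3.25 × 129.023467 = 419.326267
V = π·1.25² × L = 4.908739 × 419.326267 = 2058.363001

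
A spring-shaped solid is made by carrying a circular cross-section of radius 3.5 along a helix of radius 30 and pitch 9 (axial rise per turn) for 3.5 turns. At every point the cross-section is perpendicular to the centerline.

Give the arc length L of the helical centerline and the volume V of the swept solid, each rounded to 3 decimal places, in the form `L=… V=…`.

2πR = 2π·30 = 188.495559
per-turn = √(188.495559² + 9²) = √(35530.5758 + 81) = √35611.5758 = 188.710296
L = 3.5 × 188.710296 = 660.486036
V = π·3.5² × L = 38.484510 × 660.486036 = 25418.481471

L=660.486 V=25418.481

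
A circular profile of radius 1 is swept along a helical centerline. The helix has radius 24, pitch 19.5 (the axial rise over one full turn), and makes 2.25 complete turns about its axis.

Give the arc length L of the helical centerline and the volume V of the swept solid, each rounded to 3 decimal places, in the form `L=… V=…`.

2πR = 2π·24 = 150.796447
per-turn = √(150.796447² + 19.5²) = √(22739.5685 + 380.25) = √23119.8185 = 152.052026
L = 2.25 × 152.052026 = 342.117058
V = π·1² × L = 3.141593 × 342.117058 = 1074.792436

L=342.117 V=1074.792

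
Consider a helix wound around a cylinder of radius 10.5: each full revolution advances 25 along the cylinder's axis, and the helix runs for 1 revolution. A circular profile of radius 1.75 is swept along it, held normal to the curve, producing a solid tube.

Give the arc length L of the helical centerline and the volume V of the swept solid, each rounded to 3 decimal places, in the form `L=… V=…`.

2πR = 2π·10.5 = 65.973446
per-turn = √(65.973446² + 25²) = √(4352.4955 + 625) = √4977.4955 = 70.551368
L = 1 × 70.551368 = 70.551368
V = π·1.75² × L = 9.621128 × 70.551368 = 678.783708

L=70.551 V=678.784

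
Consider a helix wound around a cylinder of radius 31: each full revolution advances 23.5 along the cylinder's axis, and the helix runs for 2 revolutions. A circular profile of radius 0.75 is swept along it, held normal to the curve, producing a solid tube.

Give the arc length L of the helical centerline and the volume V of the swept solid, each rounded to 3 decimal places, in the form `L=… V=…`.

2πR = 2π·31 = 194.778745
per-turn = √(194.778745² + 23.5²) = √(37938.7593 + 552.25) = √38491.0093 = 196.191257
L = 2 × 196.191257 = 392.382514
V = π·0.75² × L = 1.767146 × 392.382514 = 693.397138

L=392.383 V=693.397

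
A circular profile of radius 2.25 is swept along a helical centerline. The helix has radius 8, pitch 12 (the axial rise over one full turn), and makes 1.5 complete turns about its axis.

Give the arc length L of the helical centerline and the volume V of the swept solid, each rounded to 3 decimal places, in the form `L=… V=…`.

L=77.517 V=1232.855

2πR = 2π·8 = 50.265482
per-turn = √(50.265482² + 12²) = √(2526.6187 + 144) = √2670.6187 = 51.678029
L = 1.5 × 51.678029 = 77.517044
V = π·2.25² × L = 15.904313 × 77.517044 = 1232.855318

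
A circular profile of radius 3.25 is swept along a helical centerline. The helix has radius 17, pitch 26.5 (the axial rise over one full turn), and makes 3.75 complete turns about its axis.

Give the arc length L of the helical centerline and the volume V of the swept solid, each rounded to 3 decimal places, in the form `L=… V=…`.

L=412.696 V=13694.528

2πR = 2π·17 = 106.814150
per-turn = √(106.814150² + 26.5²) = √(11409.2627 + 702.25) = √12111.5127 = 110.052318
L = 3.75 × 110.052318 = 412.696192
V = π·3.25² × L = 33.183072 × 412.696192 = 13694.527631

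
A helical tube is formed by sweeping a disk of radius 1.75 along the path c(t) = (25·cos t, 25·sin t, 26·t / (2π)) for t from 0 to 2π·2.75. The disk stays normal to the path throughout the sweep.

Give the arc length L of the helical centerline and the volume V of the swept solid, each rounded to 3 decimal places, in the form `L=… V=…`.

2πR = 2π·25 = 157.079633
per-turn = √(157.079633² + 26²) = √(24674.0110 + 676) = √25350.0110 = 159.216868
L = 2.75 × 159.216868 = 437.846387
V = π·1.75² × L = 9.621128 × 437.846387 = 4212.575911

L=437.846 V=4212.576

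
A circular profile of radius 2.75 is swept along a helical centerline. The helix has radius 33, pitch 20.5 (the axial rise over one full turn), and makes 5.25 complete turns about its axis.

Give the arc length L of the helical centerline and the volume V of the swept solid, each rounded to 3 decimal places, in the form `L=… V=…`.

2πR = 2π·33 = 207.345115
per-turn = √(207.345115² + 20.5²) = √(42991.9968 + 420.25) = √43412.2468 = 208.356058
L = 5.25 × 208.356058 = 1093.869303
V = π·2.75² × L = 23.758294 × 1093.869303 = 25988.468978

L=1093.869 V=25988.469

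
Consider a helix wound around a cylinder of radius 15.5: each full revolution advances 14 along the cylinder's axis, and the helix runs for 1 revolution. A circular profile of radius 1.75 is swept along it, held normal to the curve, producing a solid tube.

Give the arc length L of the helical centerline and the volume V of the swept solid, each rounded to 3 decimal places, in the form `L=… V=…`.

2πR = 2π·15.5 = 97.389372
per-turn = √(97.389372² + 14²) = √(9484.6898 + 196) = √9680.6898 = 98.390497
L = 1 × 98.390497 = 98.390497
V = π·1.75² × L = 9.621128 × 98.390497 = 946.627513

L=98.390 V=946.628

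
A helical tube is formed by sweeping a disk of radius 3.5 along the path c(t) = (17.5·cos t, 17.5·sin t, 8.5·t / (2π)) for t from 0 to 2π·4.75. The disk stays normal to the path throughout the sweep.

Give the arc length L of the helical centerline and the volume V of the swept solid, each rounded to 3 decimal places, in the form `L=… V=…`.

L=523.848 V=20160.035

2πR = 2π·17.5 = 109.955743
per-turn = √(109.955743² + 8.5²) = √(12090.2654 + 72.25) = √12162.5154 = 110.283795
L = 4.75 × 110.283795 = 523.848025
V = π·3.5² × L = 38.484510 × 523.848025 = 20160.034568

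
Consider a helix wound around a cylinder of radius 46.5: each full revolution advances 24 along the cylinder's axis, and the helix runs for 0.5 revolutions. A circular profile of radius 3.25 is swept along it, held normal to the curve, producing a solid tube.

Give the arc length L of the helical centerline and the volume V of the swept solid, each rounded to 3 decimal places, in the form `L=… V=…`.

2πR = 2π·46.5 = 292.168117
per-turn = √(292.168117² + 24²) = √(85362.2085 + 576) = √85938.2085 = 293.152193
L = 0.5 × 293.152193 = 146.576097
V = π·3.25² × L = 33.183072 × 146.576097 = 4863.845229

L=146.576 V=4863.845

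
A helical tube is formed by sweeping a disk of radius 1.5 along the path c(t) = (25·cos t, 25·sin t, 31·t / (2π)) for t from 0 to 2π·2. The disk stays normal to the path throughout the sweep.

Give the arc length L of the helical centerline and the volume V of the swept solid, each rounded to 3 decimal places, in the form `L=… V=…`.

2πR = 2π·25 = 157.079633
per-turn = √(157.079633² + 31²) = √(24674.0110 + 961) = √25635.0110 = 160.109372
L = 2 × 160.109372 = 320.218744
V = π·1.5² × L = 7.068583 × 320.218744 = 2263.492921

L=320.219 V=2263.493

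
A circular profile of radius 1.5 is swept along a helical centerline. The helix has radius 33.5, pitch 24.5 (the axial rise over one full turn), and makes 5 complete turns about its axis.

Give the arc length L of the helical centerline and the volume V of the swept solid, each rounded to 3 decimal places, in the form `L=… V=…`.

L=1059.539 V=7489.439

2πR = 2π·33.5 = 210.486708
per-turn = √(210.486708² + 24.5²) = √(44304.6542 + 600.25) = √44904.9042 = 211.907773
L = 5 × 211.907773 = 1059.538864
V = π·1.5² × L = 7.068583 × 1059.538864 = 7489.438899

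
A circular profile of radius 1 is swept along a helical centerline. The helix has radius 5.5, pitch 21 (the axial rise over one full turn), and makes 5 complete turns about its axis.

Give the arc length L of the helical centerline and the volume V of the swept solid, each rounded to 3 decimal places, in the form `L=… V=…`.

2πR = 2π·5.5 = 34.557519
per-turn = √(34.557519² + 21²) = √(1194.2221 + 441) = √1635.2221 = 40.437880
L = 5 × 40.437880 = 202.189400
V = π·1² × L = 3.141593 × 202.189400 = 635.196732

L=202.189 V=635.197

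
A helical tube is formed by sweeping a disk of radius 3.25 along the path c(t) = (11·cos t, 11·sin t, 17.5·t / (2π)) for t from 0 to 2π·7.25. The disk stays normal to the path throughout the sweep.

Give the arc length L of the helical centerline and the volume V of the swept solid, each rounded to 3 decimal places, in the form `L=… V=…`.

L=516.897 V=17152.229

2πR = 2π·11 = 69.115038
per-turn = √(69.115038² + 17.5²) = √(4776.8885 + 306.25) = √5083.1385 = 71.296133
L = 7.25 × 71.296133 = 516.896962
V = π·3.25² × L = 33.183072 × 516.896962 = 17152.229304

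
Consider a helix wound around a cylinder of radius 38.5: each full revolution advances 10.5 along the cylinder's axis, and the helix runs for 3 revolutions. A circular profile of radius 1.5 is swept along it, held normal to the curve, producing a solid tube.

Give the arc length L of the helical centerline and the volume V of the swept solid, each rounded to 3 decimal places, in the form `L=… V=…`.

2πR = 2π·38.5 = 241.902634
per-turn = √(241.902634² + 10.5²) = √(58516.8845 + 110.25) = √58627.1345 = 242.130408
L = 3 × 242.130408 = 726.391224
V = π·1.5² × L = 7.068583 × 726.391224 = 5134.557000

L=726.391 V=5134.557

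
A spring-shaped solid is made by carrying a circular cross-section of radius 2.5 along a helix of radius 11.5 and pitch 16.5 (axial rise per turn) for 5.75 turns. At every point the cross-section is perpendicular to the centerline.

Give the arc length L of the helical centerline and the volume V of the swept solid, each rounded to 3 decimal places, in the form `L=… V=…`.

L=426.170 V=8367.837

2πR = 2π·11.5 = 72.256631
per-turn = √(72.256631² + 16.5²) = √(5221.0207 + 272.25) = √5493.2707 = 74.116602
L = 5.75 × 74.116602 = 426.170463
V = π·2.5² × L = 19.634954 × 426.170463 = 8367.837471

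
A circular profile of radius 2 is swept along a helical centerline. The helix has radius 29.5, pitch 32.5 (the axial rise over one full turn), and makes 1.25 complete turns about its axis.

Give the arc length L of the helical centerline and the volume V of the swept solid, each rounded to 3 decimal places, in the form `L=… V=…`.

L=235.227 V=2955.951

2πR = 2π·29.5 = 185.353967
per-turn = √(185.353967² + 32.5²) = √(34356.0929 + 1056.25) = √35412.3429 = 188.181675
L = 1.25 × 188.181675 = 235.227094
V = π·2² × L = 12.566371 × 235.227094 = 2955.950843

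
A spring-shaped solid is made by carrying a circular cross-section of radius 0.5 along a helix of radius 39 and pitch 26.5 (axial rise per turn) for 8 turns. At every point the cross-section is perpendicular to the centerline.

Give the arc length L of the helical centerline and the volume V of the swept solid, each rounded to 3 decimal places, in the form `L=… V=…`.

2πR = 2π·39 = 245.044227
per-turn = √(245.044227² + 26.5²) = √(60046.6732 + 702.25) = √60748.9232 = 246.472966
L = 8 × 246.472966 = 1971.783731
V = π·0.5² × L = 0.785398 × 1971.783731 = 1548.635321

L=1971.784 V=1548.635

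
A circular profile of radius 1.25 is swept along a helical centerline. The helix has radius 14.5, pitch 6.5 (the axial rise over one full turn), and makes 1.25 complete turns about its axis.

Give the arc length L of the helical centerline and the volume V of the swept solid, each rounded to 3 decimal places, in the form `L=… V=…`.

L=114.172 V=560.442

2πR = 2π·14.5 = 91.106187
per-turn = √(91.106187² + 6.5²) = √(8300.3373 + 42.25) = √8342.5873 = 91.337765
L = 1.25 × 91.337765 = 114.172206
V = π·1.25² × L = 4.908739 × 114.172206 = 560.441506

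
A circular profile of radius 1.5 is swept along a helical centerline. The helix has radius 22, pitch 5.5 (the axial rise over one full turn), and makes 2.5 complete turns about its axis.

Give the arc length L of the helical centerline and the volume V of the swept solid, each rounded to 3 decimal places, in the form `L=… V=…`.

L=345.849 V=2444.660

2πR = 2π·22 = 138.230077
per-turn = √(138.230077² + 5.5²) = √(19107.5541 + 30.25) = √19137.8041 = 138.339453
L = 2.5 × 138.339453 = 345.848631
V = π·1.5² × L = 7.068583 × 345.848631 = 2444.659918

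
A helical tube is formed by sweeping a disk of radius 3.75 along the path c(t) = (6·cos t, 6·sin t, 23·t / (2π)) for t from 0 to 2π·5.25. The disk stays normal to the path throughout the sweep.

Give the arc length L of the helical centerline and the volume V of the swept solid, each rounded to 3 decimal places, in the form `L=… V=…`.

L=231.847 V=10242.686

2πR = 2π·6 = 37.699112
per-turn = √(37.699112² + 23²) = √(1421.2230 + 529) = √1950.2230 = 44.161330
L = 5.25 × 44.161330 = 231.846981
V = π·3.75² × L = 44.178647 × 231.846981 = 10242.685838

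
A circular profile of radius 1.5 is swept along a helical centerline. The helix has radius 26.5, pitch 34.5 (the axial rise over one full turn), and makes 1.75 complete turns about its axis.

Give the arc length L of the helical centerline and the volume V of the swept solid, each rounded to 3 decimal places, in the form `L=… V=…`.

2πR = 2π·26.5 = 166.504411
per-turn = √(166.504411² + 34.5²) = √(27723.7188 + 1190.25) = √28913.9688 = 170.041080
L = 1.75 × 170.041080 = 297.571889
V = π·1.5² × L = 7.068583 × 297.571889 = 2103.411738

L=297.572 V=2103.412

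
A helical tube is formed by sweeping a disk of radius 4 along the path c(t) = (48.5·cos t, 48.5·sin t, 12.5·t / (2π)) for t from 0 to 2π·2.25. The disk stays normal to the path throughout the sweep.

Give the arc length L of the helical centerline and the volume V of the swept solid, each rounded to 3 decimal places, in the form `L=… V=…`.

2πR = 2π·48.5 = 304.734487
per-turn = √(304.734487² + 12.5²) = √(92863.1078 + 156.25) = √93019.3578 = 304.990750
L = 2.25 × 304.990750 = 686.229188
V = π·4² × L = 50.265482 × 686.229188 = 34493.641228

L=686.229 V=34493.641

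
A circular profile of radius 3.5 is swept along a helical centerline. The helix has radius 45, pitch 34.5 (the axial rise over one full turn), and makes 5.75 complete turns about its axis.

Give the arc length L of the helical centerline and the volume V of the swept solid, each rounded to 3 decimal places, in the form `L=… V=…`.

L=1637.832 V=63031.170

2πR = 2π·45 = 282.743339
per-turn = √(282.743339² + 34.5²) = √(79943.7956 + 1190.25) = √81134.0456 = 284.840386
L = 5.75 × 284.840386 = 1637.832221
V = π·3.5² × L = 38.484510 × 1637.832221 = 63031.170499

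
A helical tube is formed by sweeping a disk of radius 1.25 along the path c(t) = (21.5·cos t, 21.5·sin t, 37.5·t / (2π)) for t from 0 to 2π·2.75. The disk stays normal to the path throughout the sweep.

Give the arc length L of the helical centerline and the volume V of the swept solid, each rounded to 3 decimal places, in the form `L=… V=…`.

L=385.541 V=1892.521

2πR = 2π·21.5 = 135.088484
per-turn = √(135.088484² + 37.5²) = √(18248.8985 + 1406.25) = √19655.1485 = 140.196821
L = 2.75 × 140.196821 = 385.541257
V = π·1.25² × L = 4.908739 × 385.541257 = 1892.521220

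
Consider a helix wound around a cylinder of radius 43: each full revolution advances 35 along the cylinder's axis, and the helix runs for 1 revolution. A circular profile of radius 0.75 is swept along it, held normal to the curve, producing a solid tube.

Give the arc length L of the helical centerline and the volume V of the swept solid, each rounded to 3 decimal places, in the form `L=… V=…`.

2πR = 2π·43 = 270.176968
per-turn = √(270.176968² + 35²) = √(72995.5942 + 1225) = √74220.5942 = 272.434569
L = 1 × 272.434569 = 272.434569
V = π·0.75² × L = 1.767146 × 272.434569 = 481.431622

L=272.435 V=481.432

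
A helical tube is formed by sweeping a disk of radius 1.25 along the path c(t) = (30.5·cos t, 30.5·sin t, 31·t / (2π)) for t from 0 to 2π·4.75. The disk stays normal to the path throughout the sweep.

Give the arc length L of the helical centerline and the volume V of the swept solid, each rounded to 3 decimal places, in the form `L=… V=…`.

L=922.109 V=4526.394

2πR = 2π·30.5 = 191.637152
per-turn = √(191.637152² + 31²) = √(36724.7980 + 961) = √37685.7980 = 194.128303
L = 4.75 × 194.128303 = 922.109439
V = π·1.25² × L = 4.908739 × 922.109439 = 4526.394122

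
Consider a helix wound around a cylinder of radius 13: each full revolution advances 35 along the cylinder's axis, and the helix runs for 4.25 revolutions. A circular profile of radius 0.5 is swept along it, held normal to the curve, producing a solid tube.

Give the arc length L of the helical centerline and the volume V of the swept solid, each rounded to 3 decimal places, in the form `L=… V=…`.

L=377.673 V=296.624

2πR = 2π·13 = 81.681409
per-turn = √(81.681409² + 35²) = √(6671.8526 + 1225) = √7896.8526 = 88.864237
L = 4.25 × 88.864237 = 377.673006
V = π·0.5² × L = 0.785398 × 377.673006 = 296.623685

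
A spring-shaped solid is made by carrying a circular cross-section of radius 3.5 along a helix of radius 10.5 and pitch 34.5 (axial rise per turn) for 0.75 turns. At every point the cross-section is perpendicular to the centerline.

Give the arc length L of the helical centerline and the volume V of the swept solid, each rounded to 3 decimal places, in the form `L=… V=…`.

2πR = 2π·10.5 = 65.973446
per-turn = √(65.973446² + 34.5²) = √(4352.4955 + 1190.25) = √5542.7455 = 74.449617
L = 0.75 × 74.449617 = 55.837213
V = π·3.5² × L = 38.484510 × 55.837213 = 2148.867786

L=55.837 V=2148.868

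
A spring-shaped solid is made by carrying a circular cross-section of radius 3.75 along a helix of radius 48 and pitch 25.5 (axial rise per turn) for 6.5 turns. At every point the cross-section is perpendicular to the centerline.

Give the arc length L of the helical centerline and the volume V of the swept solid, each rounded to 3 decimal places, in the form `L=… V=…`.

L=1967.349 V=86914.795

2πR = 2π·48 = 301.592895
per-turn = √(301.592895² + 25.5²) = √(90958.2742 + 650.25) = √91608.5242 = 302.669001
L = 6.5 × 302.669001 = 1967.348506
V = π·3.75² × L = 44.178647 × 1967.348506 = 86914.794584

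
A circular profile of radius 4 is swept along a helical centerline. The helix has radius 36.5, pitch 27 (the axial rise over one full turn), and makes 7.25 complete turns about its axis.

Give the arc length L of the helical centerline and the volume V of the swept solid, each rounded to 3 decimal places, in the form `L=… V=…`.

2πR = 2π·36.5 = 229.336264
per-turn = √(229.336264² + 27²) = √(52595.1219 + 729) = √53324.1219 = 230.920163
L = 7.25 × 230.920163 = 1674.171184
V = π·4² × L = 50.265482 × 1674.171184 = 84153.022304

L=1674.171 V=84153.022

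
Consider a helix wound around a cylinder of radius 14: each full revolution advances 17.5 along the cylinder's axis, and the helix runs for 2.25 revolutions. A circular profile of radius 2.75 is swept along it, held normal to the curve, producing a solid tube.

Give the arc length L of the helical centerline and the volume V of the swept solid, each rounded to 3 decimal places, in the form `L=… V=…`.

L=201.799 V=4794.401

2πR = 2π·14 = 87.964594
per-turn = √(87.964594² + 17.5²) = √(7737.7699 + 306.25) = √8044.0199 = 89.688460
L = 2.25 × 89.688460 = 201.799035
V = π·2.75² × L = 23.758294 × 201.799035 = 4794.400890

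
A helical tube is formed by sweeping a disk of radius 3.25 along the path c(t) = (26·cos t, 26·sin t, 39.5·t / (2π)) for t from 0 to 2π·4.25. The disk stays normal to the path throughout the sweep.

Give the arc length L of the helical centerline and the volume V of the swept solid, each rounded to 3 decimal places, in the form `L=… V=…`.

2πR = 2π·26 = 163.362818
per-turn = √(163.362818² + 39.5²) = √(26687.4103 + 1560.25) = √28247.6603 = 168.070403
L = 4.25 × 168.070403 = 714.299212
V = π·3.25² × L = 33.183072 × 714.299212 = 23702.642468

L=714.299 V=23702.642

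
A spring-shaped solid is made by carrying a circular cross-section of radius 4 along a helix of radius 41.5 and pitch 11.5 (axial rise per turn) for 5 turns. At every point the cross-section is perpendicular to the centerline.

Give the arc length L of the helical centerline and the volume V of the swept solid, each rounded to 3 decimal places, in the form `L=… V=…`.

2πR = 2π·41.5 = 260.752190
per-turn = √(260.752190² + 11.5²) = √(67991.7047 + 132.25) = √68123.9547 = 261.005660
L = 5 × 261.005660 = 1305.028302
V = π·4² × L = 50.265482 × 1305.028302 = 65597.877201

L=1305.028 V=65597.877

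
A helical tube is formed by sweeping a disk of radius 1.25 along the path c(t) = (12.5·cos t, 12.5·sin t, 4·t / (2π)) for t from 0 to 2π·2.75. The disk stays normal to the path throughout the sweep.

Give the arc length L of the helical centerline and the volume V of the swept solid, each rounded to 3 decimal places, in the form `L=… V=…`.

2πR = 2π·12.5 = 78.539816
per-turn = √(78.539816² + 4²) = √(6168.5028 + 16) = √6184.5028 = 78.641610
L = 2.75 × 78.641610 = 216.264426
V = π·1.25² × L = 4.908739 × 216.264426 = 1061.585520

L=216.264 V=1061.586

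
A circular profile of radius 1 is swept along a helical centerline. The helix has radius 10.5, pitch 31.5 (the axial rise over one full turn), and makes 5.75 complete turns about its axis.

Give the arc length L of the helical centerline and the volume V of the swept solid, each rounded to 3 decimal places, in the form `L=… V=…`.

L=420.370 V=1320.630

2πR = 2π·10.5 = 65.973446
per-turn = √(65.973446² + 31.5²) = √(4352.4955 + 992.25) = √5344.7455 = 73.107767
L = 5.75 × 73.107767 = 420.369658
V = π·1² × L = 3.141593 × 420.369658 = 1320.630230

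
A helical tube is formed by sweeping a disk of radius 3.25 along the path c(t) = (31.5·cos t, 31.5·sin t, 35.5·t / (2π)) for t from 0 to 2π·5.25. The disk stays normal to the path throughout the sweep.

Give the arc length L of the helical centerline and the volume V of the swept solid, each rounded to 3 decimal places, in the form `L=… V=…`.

2πR = 2π·31.5 = 197.920337
per-turn = √(197.920337² + 35.5²) = √(39172.4599 + 1260.25) = √40432.7099 = 201.078865
L = 5.25 × 201.078865 = 1055.664040
V = π·3.25² × L = 33.183072 × 1055.664040 = 35030.176279

L=1055.664 V=35030.176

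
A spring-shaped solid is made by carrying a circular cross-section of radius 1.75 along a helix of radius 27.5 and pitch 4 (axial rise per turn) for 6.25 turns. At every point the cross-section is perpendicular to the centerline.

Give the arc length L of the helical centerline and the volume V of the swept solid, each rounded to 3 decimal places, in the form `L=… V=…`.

L=1080.212 V=10392.856

2πR = 2π·27.5 = 172.787596
per-turn = √(172.787596² + 4²) = √(29855.5533 + 16) = √29871.5533 = 172.833889
L = 6.25 × 172.833889 = 1080.211809
V = π·1.75² × L = 9.621128 × 1080.211809 = 10392.855539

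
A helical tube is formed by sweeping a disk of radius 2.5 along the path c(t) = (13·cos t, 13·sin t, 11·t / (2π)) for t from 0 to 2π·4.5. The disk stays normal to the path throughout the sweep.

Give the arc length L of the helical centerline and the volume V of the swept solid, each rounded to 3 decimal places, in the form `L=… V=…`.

L=370.884 V=7282.299

2πR = 2π·13 = 81.681409
per-turn = √(81.681409² + 11²) = √(6671.8526 + 121) = √6792.8526 = 82.418763
L = 4.5 × 82.418763 = 370.884436
V = π·2.5² × L = 19.634954 × 370.884436 = 7282.298866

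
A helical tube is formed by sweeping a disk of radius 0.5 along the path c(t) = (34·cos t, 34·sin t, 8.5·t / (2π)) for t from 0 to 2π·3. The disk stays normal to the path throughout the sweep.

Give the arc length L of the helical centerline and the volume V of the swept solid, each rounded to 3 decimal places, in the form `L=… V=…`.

L=641.392 V=503.748

2πR = 2π·34 = 213.628300
per-turn = √(213.628300² + 8.5²) = √(45637.0508 + 72.25) = √45709.3008 = 213.797336
L = 3 × 213.797336 = 641.392007
V = π·0.5² × L = 0.785398 × 641.392007 = 503.748104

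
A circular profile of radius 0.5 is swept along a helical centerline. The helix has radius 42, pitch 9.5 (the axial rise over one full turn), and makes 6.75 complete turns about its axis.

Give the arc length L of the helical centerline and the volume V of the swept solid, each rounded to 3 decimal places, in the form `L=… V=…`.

2πR = 2π·42 = 263.893783
per-turn = √(263.893783² + 9.5²) = √(69639.9287 + 90.25) = √69730.1787 = 264.064724
L = 6.75 × 264.064724 = 1782.436889
V = π·0.5² × L = 0.785398 × 1782.436889 = 1399.922659

L=1782.437 V=1399.923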